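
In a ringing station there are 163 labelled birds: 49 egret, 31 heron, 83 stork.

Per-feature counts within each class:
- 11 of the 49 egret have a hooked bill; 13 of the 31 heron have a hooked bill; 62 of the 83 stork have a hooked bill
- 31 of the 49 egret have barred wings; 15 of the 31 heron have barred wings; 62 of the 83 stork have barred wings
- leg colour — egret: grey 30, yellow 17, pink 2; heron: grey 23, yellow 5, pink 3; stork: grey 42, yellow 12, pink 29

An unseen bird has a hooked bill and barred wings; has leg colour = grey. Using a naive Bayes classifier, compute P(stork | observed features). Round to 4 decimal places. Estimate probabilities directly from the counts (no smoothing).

0.7241

egret: (49/163) × (11/49) × (31/49) × (30/49) ≈ 0.0261394
heron: (31/163) × (13/31) × (15/31) × (23/31) ≈ 0.028632
stork: (83/163) × (62/83) × (62/83) × (42/83) ≈ 0.143777
P(stork | x) = 0.143777 / 0.1985484 ≈ 0.7241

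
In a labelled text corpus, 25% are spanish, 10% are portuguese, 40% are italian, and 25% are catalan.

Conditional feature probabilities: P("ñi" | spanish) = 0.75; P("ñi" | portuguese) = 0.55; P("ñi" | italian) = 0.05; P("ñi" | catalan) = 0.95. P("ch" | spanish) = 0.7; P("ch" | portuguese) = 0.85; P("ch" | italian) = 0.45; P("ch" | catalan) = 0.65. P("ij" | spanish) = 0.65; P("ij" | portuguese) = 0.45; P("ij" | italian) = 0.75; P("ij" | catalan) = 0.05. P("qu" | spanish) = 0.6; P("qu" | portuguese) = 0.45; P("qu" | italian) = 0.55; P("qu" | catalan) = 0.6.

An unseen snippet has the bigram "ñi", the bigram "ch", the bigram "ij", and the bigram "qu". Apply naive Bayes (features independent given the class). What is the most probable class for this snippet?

spanish

spanish: 0.25 × 0.75 × 0.7 × 0.65 × 0.6 = 0.0511875
portuguese: 0.1 × 0.55 × 0.85 × 0.45 × 0.45 = 0.009466875
italian: 0.4 × 0.05 × 0.45 × 0.75 × 0.55 = 0.0037125
catalan: 0.25 × 0.95 × 0.65 × 0.05 × 0.6 = 0.00463125
Highest score → spanish.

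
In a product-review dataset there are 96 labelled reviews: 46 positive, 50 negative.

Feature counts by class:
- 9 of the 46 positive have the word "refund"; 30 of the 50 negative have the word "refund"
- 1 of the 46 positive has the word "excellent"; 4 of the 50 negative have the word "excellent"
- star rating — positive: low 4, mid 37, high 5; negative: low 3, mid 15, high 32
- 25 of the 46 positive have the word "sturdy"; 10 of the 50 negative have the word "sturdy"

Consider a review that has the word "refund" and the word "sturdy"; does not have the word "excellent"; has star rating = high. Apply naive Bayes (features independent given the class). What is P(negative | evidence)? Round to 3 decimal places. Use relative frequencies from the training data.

positive: (46/96) × (9/46) × (45/46) × (5/46) × (25/46) ≈ 0.00541777
negative: (50/96) × (30/50) × (46/50) × (32/50) × (10/50) = 0.0368
P(negative | x) = 0.0368 / 0.04221777 ≈ 0.872

0.872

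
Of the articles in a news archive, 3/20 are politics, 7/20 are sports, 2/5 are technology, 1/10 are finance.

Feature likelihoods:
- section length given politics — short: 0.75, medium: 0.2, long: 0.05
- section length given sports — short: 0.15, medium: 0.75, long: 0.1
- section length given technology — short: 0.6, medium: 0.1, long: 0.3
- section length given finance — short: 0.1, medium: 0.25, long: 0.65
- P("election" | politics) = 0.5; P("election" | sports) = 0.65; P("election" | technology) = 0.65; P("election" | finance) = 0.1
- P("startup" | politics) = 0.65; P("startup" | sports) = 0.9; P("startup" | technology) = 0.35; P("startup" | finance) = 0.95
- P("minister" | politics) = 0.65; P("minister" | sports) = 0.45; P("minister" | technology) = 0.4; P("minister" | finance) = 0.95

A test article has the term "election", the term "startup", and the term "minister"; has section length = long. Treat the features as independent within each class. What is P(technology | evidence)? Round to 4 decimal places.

0.3959

politics: 0.15 × 0.05 × 0.5 × 0.65 × 0.65 = 0.001584375
sports: 0.35 × 0.1 × 0.65 × 0.9 × 0.45 = 0.00921375
technology: 0.4 × 0.3 × 0.65 × 0.35 × 0.4 = 0.01092
finance: 0.1 × 0.65 × 0.1 × 0.95 × 0.95 = 0.00586625
P(technology | x) = 0.01092 / 0.027584375 ≈ 0.3959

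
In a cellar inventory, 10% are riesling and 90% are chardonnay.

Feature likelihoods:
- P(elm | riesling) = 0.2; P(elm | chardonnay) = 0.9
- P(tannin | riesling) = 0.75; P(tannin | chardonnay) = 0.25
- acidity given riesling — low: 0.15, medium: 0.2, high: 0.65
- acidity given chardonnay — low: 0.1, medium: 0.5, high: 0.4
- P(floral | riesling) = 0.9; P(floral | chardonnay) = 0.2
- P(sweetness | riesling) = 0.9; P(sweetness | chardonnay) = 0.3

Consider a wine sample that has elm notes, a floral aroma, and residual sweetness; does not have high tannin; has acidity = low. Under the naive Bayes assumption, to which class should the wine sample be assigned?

chardonnay

riesling: 0.1 × 0.2 × (1−0.75) × 0.15 × 0.9 × 0.9 = 0.0006075
chardonnay: 0.9 × 0.9 × (1−0.25) × 0.1 × 0.2 × 0.3 = 0.003645
Highest score → chardonnay.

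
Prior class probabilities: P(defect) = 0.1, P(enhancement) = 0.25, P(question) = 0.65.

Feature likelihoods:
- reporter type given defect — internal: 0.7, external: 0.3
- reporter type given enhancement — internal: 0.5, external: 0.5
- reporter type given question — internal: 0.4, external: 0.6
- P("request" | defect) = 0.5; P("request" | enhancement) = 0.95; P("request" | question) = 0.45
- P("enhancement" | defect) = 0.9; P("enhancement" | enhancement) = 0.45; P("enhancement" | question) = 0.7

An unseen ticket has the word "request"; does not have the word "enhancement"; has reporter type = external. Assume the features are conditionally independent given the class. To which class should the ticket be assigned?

enhancement

defect: 0.1 × 0.3 × 0.5 × (1−0.9) = 0.0015
enhancement: 0.25 × 0.5 × 0.95 × (1−0.45) = 0.0653125
question: 0.65 × 0.6 × 0.45 × (1−0.7) = 0.05265
Highest score → enhancement.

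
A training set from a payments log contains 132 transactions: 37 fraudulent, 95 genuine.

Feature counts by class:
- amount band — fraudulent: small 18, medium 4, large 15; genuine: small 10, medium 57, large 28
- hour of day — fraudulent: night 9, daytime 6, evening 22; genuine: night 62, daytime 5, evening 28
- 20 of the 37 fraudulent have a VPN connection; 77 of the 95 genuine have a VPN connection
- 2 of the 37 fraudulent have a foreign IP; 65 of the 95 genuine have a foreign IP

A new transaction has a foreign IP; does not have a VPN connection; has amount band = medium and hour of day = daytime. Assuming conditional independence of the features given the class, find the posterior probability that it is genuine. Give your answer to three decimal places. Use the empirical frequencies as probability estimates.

fraudulent: (37/132) × (4/37) × (6/37) × (17/37) × (2/37) ≈ 0.000122042
genuine: (95/132) × (57/95) × (5/95) × (18/95) × (65/95) ≈ 0.00294636
P(genuine | x) = 0.00294636 / 0.003068402 ≈ 0.960

0.960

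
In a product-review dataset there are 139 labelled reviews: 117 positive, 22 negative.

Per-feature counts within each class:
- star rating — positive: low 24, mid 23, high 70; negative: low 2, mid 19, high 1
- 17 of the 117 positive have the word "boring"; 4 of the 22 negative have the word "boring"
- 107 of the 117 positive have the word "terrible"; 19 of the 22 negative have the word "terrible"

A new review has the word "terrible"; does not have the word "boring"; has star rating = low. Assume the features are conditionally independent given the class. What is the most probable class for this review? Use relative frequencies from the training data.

positive: (117/139) × (24/117) × (100/117) × (107/117) ≈ 0.134961
negative: (22/139) × (2/22) × (18/22) × (19/22) ≈ 0.0101671
Highest score → positive.

positive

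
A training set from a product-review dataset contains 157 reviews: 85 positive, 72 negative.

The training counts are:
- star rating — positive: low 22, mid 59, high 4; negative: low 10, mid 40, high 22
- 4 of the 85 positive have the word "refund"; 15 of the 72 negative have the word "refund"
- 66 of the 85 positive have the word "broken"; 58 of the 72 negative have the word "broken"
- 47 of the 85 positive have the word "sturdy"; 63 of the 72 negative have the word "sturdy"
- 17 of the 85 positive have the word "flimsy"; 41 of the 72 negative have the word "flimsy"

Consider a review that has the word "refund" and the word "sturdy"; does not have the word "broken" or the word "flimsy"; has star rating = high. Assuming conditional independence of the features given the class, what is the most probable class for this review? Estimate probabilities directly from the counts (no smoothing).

negative

positive: (85/157) × (4/85) × (4/85) × (19/85) × (47/85) × (68/85) ≈ 0.000118551
negative: (72/157) × (22/72) × (15/72) × (14/72) × (63/72) × (31/72) ≈ 0.00213853
Highest score → negative.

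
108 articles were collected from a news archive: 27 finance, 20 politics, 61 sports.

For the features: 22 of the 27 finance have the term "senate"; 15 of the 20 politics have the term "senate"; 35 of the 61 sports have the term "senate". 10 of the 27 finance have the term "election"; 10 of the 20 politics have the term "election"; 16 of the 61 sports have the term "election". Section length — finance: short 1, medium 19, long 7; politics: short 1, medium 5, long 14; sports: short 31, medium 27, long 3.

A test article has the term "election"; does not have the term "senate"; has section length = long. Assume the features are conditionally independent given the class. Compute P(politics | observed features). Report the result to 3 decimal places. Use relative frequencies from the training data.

finance: (27/108) × (5/27) × (10/27) × (7/27) ≈ 0.00444546
politics: (20/108) × (5/20) × (10/20) × (14/20) ≈ 0.0162037
sports: (61/108) × (26/61) × (16/61) × (3/61) ≈ 0.0031055
P(politics | x) = 0.0162037 / 0.02375466 ≈ 0.682

0.682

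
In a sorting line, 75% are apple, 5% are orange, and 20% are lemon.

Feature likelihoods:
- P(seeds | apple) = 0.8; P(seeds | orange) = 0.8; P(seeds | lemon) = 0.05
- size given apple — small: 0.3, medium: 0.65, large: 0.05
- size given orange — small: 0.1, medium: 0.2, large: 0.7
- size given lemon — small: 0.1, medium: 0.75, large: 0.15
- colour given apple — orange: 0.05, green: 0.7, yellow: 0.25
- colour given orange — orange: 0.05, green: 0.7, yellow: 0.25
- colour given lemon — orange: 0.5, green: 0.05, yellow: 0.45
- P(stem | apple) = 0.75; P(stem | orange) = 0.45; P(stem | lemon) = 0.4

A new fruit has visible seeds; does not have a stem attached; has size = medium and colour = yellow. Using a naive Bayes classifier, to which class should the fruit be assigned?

apple

apple: 0.75 × 0.8 × 0.65 × 0.25 × (1−0.75) = 0.024375
orange: 0.05 × 0.8 × 0.2 × 0.25 × (1−0.45) = 0.0011
lemon: 0.2 × 0.05 × 0.75 × 0.45 × (1−0.4) = 0.002025
Highest score → apple.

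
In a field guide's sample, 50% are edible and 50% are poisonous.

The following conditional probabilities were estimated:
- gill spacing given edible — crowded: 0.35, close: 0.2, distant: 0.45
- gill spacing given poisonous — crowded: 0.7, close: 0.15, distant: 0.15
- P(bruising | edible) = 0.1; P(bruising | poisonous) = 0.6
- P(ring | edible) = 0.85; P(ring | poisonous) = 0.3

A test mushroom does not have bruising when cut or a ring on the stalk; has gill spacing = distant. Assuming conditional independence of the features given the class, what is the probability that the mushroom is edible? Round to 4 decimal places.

0.5912

edible: 0.5 × 0.45 × (1−0.1) × (1−0.85) = 0.030375
poisonous: 0.5 × 0.15 × (1−0.6) × (1−0.3) = 0.021
P(edible | x) = 0.030375 / 0.051375 ≈ 0.5912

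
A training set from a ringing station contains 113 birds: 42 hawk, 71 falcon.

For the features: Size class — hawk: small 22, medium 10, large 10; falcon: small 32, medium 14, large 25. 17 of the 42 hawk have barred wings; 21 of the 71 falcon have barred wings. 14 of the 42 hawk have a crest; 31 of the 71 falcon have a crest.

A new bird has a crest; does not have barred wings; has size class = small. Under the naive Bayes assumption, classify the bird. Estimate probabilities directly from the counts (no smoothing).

hawk: (42/113) × (22/42) × (25/42) × (14/42) ≈ 0.038629
falcon: (71/113) × (32/71) × (50/71) × (31/71) ≈ 0.0870736
Highest score → falcon.

falcon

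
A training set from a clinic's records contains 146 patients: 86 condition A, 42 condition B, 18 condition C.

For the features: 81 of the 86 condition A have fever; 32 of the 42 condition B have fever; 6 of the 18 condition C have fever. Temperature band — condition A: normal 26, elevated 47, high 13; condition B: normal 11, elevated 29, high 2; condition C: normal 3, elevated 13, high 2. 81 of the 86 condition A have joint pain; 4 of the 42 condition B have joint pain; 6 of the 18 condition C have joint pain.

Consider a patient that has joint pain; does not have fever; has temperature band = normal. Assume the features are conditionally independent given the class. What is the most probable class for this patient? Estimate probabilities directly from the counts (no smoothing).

condition A: (86/146) × (5/86) × (26/86) × (81/86) ≈ 0.00975166
condition B: (42/146) × (10/42) × (11/42) × (4/42) ≈ 0.00170845
condition C: (18/146) × (12/18) × (3/18) × (6/18) ≈ 0.00456621
Highest score → condition A.

condition A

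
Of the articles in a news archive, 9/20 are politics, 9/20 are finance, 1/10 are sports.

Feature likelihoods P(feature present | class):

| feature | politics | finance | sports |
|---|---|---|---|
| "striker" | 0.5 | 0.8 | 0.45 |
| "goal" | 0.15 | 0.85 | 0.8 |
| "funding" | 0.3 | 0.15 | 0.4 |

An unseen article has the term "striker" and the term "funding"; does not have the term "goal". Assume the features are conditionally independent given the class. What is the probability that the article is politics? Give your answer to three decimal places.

0.831

politics: 0.45 × 0.5 × (1−0.15) × 0.3 = 0.057375
finance: 0.45 × 0.8 × (1−0.85) × 0.15 = 0.0081
sports: 0.1 × 0.45 × (1−0.8) × 0.4 = 0.0036
P(politics | x) = 0.057375 / 0.069075 ≈ 0.831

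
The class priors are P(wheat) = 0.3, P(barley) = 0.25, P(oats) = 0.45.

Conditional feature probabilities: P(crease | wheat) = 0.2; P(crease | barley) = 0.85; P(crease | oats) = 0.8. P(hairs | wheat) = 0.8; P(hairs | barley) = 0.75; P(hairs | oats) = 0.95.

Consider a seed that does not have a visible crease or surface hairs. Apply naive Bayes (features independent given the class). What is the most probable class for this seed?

wheat: 0.3 × (1−0.2) × (1−0.8) = 0.048
barley: 0.25 × (1−0.85) × (1−0.75) = 0.009375
oats: 0.45 × (1−0.8) × (1−0.95) = 0.0045
Highest score → wheat.

wheat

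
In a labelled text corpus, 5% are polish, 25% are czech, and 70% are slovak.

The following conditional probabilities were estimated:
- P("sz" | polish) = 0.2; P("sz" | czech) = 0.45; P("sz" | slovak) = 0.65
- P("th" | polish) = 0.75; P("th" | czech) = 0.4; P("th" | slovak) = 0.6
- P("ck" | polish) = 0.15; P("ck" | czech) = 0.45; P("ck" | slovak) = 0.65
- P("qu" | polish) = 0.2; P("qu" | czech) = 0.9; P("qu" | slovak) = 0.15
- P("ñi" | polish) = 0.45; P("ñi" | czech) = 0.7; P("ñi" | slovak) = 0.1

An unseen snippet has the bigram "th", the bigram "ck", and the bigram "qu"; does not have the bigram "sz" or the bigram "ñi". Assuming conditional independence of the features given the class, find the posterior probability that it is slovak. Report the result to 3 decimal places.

0.642

polish: 0.05 × (1−0.2) × 0.75 × 0.15 × 0.2 × (1−0.45) = 0.000495
czech: 0.25 × (1−0.45) × 0.4 × 0.45 × 0.9 × (1−0.7) = 0.0066825
slovak: 0.7 × (1−0.65) × 0.6 × 0.65 × 0.15 × (1−0.1) = 0.01289925
P(slovak | x) = 0.01289925 / 0.02007675 ≈ 0.642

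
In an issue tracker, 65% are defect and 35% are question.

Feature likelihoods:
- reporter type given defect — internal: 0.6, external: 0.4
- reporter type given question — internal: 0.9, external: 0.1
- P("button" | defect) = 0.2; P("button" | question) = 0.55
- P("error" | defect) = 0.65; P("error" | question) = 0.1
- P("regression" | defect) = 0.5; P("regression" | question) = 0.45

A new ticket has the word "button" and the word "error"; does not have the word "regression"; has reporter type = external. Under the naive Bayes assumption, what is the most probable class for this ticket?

defect

defect: 0.65 × 0.4 × 0.2 × 0.65 × (1−0.5) = 0.0169
question: 0.35 × 0.1 × 0.55 × 0.1 × (1−0.45) = 0.00105875
Highest score → defect.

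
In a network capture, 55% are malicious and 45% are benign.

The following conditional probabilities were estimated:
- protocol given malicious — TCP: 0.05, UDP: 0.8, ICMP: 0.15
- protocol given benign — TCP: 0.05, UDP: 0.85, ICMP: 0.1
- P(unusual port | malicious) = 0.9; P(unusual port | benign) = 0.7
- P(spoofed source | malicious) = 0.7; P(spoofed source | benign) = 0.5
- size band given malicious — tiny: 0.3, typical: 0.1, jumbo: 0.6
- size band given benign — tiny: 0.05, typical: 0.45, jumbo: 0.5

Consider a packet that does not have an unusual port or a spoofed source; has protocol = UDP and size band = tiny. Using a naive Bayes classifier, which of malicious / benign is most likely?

malicious: 0.55 × 0.8 × (1−0.9) × (1−0.7) × 0.3 = 0.00396
benign: 0.45 × 0.85 × (1−0.7) × (1−0.5) × 0.05 = 0.00286875
Highest score → malicious.

malicious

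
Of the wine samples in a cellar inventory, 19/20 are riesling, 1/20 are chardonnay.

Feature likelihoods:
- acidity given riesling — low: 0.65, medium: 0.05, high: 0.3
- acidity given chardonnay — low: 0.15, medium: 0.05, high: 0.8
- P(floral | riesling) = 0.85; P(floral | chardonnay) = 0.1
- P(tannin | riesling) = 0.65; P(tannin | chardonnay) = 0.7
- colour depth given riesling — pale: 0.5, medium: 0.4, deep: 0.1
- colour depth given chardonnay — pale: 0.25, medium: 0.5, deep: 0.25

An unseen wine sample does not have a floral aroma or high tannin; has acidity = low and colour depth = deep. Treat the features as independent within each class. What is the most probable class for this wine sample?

riesling

riesling: 0.95 × 0.65 × (1−0.85) × (1−0.65) × 0.1 = 0.003241875
chardonnay: 0.05 × 0.15 × (1−0.1) × (1−0.7) × 0.25 = 0.00050625
Highest score → riesling.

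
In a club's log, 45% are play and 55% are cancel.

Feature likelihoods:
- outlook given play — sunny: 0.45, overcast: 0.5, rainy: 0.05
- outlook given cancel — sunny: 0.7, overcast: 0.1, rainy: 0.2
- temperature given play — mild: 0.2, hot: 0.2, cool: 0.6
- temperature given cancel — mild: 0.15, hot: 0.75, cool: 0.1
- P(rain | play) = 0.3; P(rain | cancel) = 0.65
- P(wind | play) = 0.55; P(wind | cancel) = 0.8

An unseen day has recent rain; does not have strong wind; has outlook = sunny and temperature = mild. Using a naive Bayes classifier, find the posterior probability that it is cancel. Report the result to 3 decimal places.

play: 0.45 × 0.45 × 0.2 × 0.3 × (1−0.55) = 0.0054675
cancel: 0.55 × 0.7 × 0.15 × 0.65 × (1−0.8) = 0.0075075
P(cancel | x) = 0.0075075 / 0.012975 ≈ 0.579

0.579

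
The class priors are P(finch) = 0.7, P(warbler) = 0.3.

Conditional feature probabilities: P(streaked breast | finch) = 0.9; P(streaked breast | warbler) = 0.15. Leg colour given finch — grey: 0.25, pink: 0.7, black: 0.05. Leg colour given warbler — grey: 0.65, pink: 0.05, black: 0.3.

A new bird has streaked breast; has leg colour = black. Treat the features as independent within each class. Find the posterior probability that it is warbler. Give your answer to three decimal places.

finch: 0.7 × 0.9 × 0.05 = 0.0315
warbler: 0.3 × 0.15 × 0.3 = 0.0135
P(warbler | x) = 0.0135 / 0.045 ≈ 0.300

0.300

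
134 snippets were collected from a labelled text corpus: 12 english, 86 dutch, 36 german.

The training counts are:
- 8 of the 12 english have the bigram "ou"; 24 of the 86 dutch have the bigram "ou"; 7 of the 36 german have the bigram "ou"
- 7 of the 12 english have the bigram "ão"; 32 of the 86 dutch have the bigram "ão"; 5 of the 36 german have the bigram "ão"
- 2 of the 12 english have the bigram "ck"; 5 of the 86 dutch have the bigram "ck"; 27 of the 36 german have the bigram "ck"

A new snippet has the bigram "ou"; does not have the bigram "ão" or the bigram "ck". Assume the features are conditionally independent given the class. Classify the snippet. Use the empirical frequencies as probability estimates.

english: (12/134) × (8/12) × (5/12) × (10/12) ≈ 0.0207297
dutch: (86/134) × (24/86) × (54/86) × (81/86) ≈ 0.105923
german: (36/134) × (7/36) × (31/36) × (9/36) ≈ 0.0112459
Highest score → dutch.

dutch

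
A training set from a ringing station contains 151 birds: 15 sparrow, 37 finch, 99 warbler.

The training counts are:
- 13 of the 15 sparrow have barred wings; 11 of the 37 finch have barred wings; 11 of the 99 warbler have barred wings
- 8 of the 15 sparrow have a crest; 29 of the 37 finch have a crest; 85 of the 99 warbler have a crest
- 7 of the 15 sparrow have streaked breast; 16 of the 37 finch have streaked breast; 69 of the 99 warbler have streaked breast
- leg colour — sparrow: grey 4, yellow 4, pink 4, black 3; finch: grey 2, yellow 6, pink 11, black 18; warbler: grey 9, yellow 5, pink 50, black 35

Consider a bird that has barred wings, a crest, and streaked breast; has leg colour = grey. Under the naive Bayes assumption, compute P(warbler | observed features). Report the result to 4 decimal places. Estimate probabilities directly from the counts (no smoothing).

0.3599

sparrow: (15/151) × (13/15) × (8/15) × (7/15) × (4/15) ≈ 0.00571401
finch: (37/151) × (11/37) × (29/37) × (16/37) × (2/37) ≈ 0.00133462
warbler: (99/151) × (11/99) × (85/99) × (69/99) × (9/99) ≈ 0.00396297
P(warbler | x) = 0.00396297 / 0.0110116 ≈ 0.3599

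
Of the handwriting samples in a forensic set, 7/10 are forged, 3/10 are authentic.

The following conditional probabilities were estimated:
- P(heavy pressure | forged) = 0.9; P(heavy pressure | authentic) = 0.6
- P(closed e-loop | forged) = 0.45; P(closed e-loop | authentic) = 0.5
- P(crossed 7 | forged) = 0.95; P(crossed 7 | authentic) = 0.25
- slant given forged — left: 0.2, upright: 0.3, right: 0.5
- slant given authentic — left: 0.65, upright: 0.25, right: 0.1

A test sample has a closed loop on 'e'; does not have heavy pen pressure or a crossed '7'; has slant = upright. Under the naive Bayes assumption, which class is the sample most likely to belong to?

forged: 0.7 × (1−0.9) × 0.45 × (1−0.95) × 0.3 = 0.0004725
authentic: 0.3 × (1−0.6) × 0.5 × (1−0.25) × 0.25 = 0.01125
Highest score → authentic.

authentic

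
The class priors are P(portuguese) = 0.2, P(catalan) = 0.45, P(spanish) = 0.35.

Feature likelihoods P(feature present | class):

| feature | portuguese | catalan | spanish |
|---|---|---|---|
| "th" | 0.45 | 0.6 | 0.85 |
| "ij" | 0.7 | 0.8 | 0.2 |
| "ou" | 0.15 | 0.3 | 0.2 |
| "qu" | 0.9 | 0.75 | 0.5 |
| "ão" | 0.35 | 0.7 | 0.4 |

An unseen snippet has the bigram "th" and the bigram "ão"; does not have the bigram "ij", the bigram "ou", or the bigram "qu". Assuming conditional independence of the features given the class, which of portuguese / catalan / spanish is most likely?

spanish

portuguese: 0.2 × 0.45 × (1−0.7) × (1−0.15) × (1−0.9) × 0.35 = 0.00080325
catalan: 0.45 × 0.6 × (1−0.8) × (1−0.3) × (1−0.75) × 0.7 = 0.006615
spanish: 0.35 × 0.85 × (1−0.2) × (1−0.2) × (1−0.5) × 0.4 = 0.03808
Highest score → spanish.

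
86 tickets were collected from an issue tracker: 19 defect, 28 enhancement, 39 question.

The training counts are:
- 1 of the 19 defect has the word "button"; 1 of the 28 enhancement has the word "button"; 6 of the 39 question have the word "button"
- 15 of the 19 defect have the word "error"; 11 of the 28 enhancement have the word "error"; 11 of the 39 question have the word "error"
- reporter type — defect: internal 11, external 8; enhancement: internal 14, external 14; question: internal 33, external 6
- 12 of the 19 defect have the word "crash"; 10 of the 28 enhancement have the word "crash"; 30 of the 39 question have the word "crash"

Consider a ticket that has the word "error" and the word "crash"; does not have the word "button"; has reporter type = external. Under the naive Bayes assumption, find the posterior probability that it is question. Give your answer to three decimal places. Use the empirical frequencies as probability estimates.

defect: (19/86) × (18/19) × (15/19) × (8/19) × (12/19) ≈ 0.0439416
enhancement: (28/86) × (27/28) × (11/28) × (14/28) × (10/28) ≈ 0.0220248
question: (39/86) × (33/39) × (11/39) × (6/39) × (30/39) ≈ 0.0128082
P(question | x) = 0.0128082 / 0.0787746 ≈ 0.163

0.163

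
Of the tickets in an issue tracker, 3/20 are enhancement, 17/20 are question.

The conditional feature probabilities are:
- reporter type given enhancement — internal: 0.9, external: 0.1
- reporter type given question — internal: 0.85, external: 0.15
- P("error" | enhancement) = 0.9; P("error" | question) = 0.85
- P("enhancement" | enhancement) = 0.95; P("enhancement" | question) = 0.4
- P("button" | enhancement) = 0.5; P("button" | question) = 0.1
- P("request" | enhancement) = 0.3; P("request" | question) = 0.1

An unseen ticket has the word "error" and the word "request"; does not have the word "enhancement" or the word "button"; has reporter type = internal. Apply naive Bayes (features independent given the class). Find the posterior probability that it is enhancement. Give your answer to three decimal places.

enhancement: 0.15 × 0.9 × 0.9 × (1−0.95) × (1−0.5) × 0.3 = 0.00091125
question: 0.85 × 0.85 × 0.85 × (1−0.4) × (1−0.1) × 0.1 = 0.03316275
P(enhancement | x) = 0.00091125 / 0.034074 ≈ 0.027

0.027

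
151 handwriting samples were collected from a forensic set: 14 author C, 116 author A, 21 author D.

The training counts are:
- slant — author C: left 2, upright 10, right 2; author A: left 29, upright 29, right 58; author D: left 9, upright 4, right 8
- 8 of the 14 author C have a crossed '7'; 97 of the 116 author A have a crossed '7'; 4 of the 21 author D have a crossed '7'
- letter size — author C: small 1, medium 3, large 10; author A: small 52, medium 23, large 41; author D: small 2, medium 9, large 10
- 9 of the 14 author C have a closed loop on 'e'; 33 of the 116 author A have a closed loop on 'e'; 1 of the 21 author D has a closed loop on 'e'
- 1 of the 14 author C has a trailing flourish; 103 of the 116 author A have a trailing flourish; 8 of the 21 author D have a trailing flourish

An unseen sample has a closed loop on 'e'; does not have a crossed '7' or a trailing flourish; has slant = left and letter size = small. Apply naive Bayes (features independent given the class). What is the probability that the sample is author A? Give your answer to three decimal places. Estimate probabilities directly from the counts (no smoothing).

author C: (14/151) × (2/14) × (6/14) × (1/14) × (9/14) × (13/14) ≈ 0.000242035
author A: (116/151) × (29/116) × (19/116) × (52/116) × (33/116) × (13/116) ≈ 0.000449576
author D: (21/151) × (9/21) × (17/21) × (2/21) × (1/21) × (13/21) ≈ 0.00013546
P(author A | x) = 0.000449576 / 0.000827071 ≈ 0.544

0.544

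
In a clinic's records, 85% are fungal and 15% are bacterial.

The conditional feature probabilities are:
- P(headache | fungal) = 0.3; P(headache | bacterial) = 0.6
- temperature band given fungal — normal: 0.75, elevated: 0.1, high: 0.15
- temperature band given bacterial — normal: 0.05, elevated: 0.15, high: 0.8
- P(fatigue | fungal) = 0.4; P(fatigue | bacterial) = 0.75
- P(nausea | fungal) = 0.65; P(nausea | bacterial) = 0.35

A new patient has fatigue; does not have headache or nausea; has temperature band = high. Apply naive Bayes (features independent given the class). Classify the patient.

fungal: 0.85 × (1−0.3) × 0.15 × 0.4 × (1−0.65) = 0.012495
bacterial: 0.15 × (1−0.6) × 0.8 × 0.75 × (1−0.35) = 0.0234
Highest score → bacterial.

bacterial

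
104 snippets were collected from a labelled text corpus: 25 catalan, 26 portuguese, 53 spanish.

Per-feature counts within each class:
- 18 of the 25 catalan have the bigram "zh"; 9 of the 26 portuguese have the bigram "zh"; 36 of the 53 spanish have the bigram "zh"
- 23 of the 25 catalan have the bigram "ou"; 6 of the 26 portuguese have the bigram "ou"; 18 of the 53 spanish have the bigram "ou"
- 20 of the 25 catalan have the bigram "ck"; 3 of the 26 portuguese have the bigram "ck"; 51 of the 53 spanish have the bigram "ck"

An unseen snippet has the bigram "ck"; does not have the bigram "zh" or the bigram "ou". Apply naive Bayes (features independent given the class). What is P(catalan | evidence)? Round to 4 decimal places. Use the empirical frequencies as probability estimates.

catalan: (25/104) × (7/25) × (2/25) × (20/25) ≈ 0.00430769
portuguese: (26/104) × (17/26) × (20/26) × (3/26) ≈ 0.0145084
spanish: (53/104) × (17/53) × (35/53) × (51/53) ≈ 0.103873
P(catalan | x) = 0.00430769 / 0.12268909 ≈ 0.0351

0.0351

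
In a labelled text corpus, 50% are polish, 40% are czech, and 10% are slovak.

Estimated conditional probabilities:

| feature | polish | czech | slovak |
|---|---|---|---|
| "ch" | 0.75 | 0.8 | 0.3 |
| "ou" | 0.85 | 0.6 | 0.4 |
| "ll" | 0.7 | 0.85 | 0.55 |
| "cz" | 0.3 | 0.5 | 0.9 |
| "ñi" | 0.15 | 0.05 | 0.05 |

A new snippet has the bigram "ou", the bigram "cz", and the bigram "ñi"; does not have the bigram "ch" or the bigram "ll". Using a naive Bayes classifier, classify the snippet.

polish

polish: 0.5 × (1−0.75) × 0.85 × (1−0.7) × 0.3 × 0.15 = 0.001434375
czech: 0.4 × (1−0.8) × 0.6 × (1−0.85) × 0.5 × 0.05 = 0.00018
slovak: 0.1 × (1−0.3) × 0.4 × (1−0.55) × 0.9 × 0.05 = 0.000567
Highest score → polish.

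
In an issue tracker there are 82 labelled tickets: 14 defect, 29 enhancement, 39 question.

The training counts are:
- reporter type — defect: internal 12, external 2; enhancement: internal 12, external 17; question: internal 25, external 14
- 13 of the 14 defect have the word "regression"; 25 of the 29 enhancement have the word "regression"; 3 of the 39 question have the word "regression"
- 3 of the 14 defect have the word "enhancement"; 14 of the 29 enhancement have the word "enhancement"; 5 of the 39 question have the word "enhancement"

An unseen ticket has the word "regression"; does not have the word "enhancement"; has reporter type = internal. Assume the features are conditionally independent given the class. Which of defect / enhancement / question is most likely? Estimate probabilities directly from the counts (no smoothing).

defect

defect: (14/82) × (12/14) × (13/14) × (11/14) ≈ 0.10677
enhancement: (29/82) × (12/29) × (25/29) × (15/29) ≈ 0.0652533
question: (39/82) × (25/39) × (3/39) × (34/39) ≈ 0.0204455
Highest score → defect.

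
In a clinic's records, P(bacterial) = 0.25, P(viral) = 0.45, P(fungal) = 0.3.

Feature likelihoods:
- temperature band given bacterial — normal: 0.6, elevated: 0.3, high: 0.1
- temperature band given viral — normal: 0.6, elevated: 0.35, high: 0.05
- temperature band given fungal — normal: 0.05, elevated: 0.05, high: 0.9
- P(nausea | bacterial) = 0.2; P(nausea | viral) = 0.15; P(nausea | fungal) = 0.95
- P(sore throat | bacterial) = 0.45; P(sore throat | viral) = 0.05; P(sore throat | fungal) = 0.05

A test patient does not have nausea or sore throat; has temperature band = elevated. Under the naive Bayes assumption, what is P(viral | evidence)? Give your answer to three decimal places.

0.790

bacterial: 0.25 × 0.3 × (1−0.2) × (1−0.45) = 0.033
viral: 0.45 × 0.35 × (1−0.15) × (1−0.05) = 0.12718125
fungal: 0.3 × 0.05 × (1−0.95) × (1−0.05) = 0.0007125
P(viral | x) = 0.12718125 / 0.16089375 ≈ 0.790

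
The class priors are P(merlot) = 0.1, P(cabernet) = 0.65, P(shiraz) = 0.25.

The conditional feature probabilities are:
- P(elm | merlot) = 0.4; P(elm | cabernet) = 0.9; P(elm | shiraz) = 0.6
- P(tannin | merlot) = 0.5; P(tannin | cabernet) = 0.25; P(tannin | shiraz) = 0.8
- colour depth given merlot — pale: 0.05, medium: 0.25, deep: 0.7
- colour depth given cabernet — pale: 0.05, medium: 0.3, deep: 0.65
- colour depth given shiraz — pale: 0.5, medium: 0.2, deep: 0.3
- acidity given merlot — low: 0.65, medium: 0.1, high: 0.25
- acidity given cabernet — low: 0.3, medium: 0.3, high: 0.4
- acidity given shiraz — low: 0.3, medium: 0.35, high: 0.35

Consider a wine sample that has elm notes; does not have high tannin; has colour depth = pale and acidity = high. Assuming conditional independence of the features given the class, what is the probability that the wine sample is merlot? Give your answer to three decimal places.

0.018

merlot: 0.1 × 0.4 × (1−0.5) × 0.05 × 0.25 = 0.00025
cabernet: 0.65 × 0.9 × (1−0.25) × 0.05 × 0.4 = 0.008775
shiraz: 0.25 × 0.6 × (1−0.8) × 0.5 × 0.35 = 0.00525
P(merlot | x) = 0.00025 / 0.014275 ≈ 0.018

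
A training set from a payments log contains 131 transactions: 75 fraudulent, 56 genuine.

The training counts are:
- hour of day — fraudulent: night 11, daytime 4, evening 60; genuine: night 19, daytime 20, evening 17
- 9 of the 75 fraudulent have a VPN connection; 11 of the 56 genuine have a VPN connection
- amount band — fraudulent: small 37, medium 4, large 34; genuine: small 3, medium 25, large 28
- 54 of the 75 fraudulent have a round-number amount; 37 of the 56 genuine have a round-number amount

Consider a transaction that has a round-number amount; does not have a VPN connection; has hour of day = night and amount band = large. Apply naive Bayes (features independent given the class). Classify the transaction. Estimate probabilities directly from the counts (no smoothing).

fraudulent: (75/131) × (11/75) × (66/75) × (34/75) × (54/75) ≈ 0.0241187
genuine: (56/131) × (19/56) × (45/56) × (28/56) × (37/56) ≈ 0.0385026
Highest score → genuine.

genuine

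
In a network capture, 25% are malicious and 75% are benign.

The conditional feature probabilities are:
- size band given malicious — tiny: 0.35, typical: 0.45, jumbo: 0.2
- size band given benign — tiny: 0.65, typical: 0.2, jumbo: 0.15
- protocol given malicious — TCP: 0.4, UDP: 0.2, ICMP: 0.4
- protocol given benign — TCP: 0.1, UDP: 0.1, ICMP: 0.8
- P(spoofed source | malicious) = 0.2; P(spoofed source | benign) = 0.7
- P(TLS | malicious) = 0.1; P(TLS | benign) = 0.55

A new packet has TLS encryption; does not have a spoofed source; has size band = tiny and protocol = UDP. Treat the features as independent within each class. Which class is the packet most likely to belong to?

benign

malicious: 0.25 × 0.35 × 0.2 × (1−0.2) × 0.1 = 0.0014
benign: 0.75 × 0.65 × 0.1 × (1−0.7) × 0.55 = 0.00804375
Highest score → benign.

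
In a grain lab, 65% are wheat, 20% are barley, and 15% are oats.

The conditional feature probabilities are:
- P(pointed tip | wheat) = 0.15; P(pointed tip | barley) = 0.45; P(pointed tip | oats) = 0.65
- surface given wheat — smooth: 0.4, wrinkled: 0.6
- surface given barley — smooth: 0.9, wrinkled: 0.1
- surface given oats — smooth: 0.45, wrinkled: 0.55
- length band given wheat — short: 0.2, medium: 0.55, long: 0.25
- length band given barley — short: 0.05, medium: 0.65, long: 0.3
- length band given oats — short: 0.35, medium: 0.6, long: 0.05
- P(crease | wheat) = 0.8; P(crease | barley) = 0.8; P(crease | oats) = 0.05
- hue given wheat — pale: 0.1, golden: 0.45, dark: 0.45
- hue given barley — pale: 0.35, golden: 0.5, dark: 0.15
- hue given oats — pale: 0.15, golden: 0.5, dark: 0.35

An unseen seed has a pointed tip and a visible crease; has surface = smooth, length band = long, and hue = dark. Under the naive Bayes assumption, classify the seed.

wheat: 0.65 × 0.15 × 0.4 × 0.25 × 0.8 × 0.45 = 0.00351
barley: 0.2 × 0.45 × 0.9 × 0.3 × 0.8 × 0.15 = 0.002916
oats: 0.15 × 0.65 × 0.45 × 0.05 × 0.05 × 0.35 = 0.000038390625
Highest score → wheat.

wheat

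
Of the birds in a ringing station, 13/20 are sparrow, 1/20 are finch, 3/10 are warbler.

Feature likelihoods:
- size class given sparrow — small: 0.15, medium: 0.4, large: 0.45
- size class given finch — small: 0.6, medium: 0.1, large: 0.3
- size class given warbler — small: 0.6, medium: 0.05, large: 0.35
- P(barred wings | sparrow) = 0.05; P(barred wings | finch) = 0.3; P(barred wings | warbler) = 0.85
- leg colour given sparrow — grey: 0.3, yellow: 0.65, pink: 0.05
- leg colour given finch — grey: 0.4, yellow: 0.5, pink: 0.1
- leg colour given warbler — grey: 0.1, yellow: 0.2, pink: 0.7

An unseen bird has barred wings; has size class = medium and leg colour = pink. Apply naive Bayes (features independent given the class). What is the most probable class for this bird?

sparrow: 0.65 × 0.4 × 0.05 × 0.05 = 0.00065
finch: 0.05 × 0.1 × 0.3 × 0.1 = 0.00015
warbler: 0.3 × 0.05 × 0.85 × 0.7 = 0.008925
Highest score → warbler.

warbler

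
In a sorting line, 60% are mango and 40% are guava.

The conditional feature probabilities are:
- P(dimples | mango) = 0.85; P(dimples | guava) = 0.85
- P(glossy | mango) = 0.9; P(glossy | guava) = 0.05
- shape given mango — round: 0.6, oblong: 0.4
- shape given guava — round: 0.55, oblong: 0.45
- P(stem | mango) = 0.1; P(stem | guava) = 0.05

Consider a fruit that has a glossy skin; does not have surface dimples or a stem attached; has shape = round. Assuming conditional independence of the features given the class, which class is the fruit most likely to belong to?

mango

mango: 0.6 × (1−0.85) × 0.9 × 0.6 × (1−0.1) = 0.04374
guava: 0.4 × (1−0.85) × 0.05 × 0.55 × (1−0.05) = 0.0015675
Highest score → mango.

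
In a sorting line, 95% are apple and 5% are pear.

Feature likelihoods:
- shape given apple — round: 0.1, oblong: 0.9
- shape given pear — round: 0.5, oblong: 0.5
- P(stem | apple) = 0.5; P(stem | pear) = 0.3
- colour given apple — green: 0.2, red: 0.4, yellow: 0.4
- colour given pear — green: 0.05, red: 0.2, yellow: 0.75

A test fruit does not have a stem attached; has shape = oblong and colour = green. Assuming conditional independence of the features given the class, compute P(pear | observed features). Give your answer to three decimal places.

apple: 0.95 × 0.9 × (1−0.5) × 0.2 = 0.0855
pear: 0.05 × 0.5 × (1−0.3) × 0.05 = 0.000875
P(pear | x) = 0.000875 / 0.086375 ≈ 0.010

0.010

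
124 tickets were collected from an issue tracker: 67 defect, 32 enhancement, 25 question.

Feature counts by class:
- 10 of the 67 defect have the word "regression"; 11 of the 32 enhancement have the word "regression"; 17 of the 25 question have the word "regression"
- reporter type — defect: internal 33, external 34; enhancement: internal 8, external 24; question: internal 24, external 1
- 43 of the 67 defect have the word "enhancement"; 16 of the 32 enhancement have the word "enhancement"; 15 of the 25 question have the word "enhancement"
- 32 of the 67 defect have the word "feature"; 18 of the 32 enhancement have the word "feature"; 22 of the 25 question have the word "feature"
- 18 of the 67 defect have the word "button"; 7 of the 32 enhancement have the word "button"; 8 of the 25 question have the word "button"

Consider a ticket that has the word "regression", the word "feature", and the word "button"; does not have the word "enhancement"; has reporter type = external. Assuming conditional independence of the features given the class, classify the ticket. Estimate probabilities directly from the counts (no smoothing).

enhancement

defect: (67/124) × (10/67) × (34/67) × (24/67) × (32/67) × (18/67) ≈ 0.00188101
enhancement: (32/124) × (11/32) × (24/32) × (16/32) × (18/32) × (7/32) ≈ 0.00409329
question: (25/124) × (17/25) × (1/25) × (10/25) × (22/25) × (8/25) ≈ 0.000617703
Highest score → enhancement.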